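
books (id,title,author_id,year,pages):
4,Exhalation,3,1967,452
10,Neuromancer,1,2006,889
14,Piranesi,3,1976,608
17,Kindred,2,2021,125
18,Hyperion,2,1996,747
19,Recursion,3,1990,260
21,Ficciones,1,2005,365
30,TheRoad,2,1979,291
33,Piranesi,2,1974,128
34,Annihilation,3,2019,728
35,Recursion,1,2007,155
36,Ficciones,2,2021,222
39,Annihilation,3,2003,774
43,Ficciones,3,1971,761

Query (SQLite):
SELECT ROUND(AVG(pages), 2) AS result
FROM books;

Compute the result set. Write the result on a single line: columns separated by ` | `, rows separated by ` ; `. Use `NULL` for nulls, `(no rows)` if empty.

464.64

All pages values: [452, 889, 608, 125, 747, 260, 365, 291, 128, 728, 155, 222, 774, 761].
AVG = 6505 / 14 (rounded to 2 dp).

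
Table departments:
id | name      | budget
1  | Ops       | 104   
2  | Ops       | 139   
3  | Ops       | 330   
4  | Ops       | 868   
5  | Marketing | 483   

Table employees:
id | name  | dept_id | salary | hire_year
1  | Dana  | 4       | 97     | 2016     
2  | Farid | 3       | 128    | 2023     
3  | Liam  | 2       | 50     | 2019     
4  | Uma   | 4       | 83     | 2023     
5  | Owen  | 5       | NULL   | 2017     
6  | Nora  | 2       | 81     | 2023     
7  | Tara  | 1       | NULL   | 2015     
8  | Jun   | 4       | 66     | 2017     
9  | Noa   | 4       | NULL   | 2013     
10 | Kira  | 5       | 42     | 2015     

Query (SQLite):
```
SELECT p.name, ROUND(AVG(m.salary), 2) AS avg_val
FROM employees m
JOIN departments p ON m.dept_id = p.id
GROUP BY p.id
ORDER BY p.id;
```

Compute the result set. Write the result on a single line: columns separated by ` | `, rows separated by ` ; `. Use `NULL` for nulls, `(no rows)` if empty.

Join each employees row to its departments via dept_id.
Group joined rows by departments.id; compute ROUND(AVG(m.salary), 2) per group.
  1: ids {7} → ROUND(AVG(m.salary), 2)=NULL
  2: ids {3, 6} → ROUND(AVG(m.salary), 2)=65.5
  3: ids {2} → ROUND(AVG(m.salary), 2)=128
  4: ids {1, 4, 8, 9} → ROUND(AVG(m.salary), 2)=82
  5: ids {5, 10} → ROUND(AVG(m.salary), 2)=42

Ops | NULL ; Ops | 65.5 ; Ops | 128 ; Ops | 82 ; Marketing | 42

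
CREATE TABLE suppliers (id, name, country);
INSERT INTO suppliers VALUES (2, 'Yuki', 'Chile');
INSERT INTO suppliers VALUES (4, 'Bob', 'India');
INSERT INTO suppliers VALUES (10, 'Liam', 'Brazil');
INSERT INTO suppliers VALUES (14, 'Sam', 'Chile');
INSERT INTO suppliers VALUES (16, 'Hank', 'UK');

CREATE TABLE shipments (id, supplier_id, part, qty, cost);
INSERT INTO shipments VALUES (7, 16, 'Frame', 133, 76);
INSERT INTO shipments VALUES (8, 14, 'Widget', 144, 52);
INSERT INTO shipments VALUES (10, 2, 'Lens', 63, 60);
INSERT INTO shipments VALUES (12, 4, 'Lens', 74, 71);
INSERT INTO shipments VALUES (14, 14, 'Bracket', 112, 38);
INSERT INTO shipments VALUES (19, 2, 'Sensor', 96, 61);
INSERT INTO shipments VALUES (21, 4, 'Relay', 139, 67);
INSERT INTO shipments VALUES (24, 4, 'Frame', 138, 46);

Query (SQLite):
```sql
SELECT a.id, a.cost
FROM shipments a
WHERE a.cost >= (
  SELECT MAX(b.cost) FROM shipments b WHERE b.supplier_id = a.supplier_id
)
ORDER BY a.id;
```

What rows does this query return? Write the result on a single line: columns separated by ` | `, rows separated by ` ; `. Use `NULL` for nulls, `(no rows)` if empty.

For each shipments row a, compute MAX(cost) over rows sharing a.supplier_id.
Keep row a if a.cost >= that per-group MAX.
  supplier_id=2: MAX(cost) = 61
  supplier_id=4: MAX(cost) = 71
  supplier_id=14: MAX(cost) = 52
  supplier_id=16: MAX(cost) = 76

7 | 76 ; 8 | 52 ; 12 | 71 ; 19 | 61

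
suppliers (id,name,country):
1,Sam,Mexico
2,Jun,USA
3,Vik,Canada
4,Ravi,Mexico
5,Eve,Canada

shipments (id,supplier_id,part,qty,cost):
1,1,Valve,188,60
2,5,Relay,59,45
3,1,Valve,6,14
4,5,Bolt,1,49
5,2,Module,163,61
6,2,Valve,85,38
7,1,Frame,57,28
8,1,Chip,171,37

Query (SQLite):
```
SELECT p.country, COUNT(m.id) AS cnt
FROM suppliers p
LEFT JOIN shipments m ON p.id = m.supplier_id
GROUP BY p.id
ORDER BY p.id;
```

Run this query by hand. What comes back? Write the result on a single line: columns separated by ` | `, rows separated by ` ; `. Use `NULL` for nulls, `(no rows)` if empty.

Mexico | 4 ; USA | 2 ; Canada | 0 ; Mexico | 0 ; Canada | 2

LEFT JOIN keeps every suppliers row; unmatched ones get NULL for shipments columns.
Group by suppliers.id and compute COUNT(m.id). COUNT(col) of an all-NULL group is 0.
  1: ids {1, 3, 7, 8} → COUNT(m.id)=4
  2: ids {5, 6} → COUNT(m.id)=2
  3: ids {—} → COUNT(m.id)=0
  4: ids {—} → COUNT(m.id)=0
  5: ids {2, 4} → COUNT(m.id)=2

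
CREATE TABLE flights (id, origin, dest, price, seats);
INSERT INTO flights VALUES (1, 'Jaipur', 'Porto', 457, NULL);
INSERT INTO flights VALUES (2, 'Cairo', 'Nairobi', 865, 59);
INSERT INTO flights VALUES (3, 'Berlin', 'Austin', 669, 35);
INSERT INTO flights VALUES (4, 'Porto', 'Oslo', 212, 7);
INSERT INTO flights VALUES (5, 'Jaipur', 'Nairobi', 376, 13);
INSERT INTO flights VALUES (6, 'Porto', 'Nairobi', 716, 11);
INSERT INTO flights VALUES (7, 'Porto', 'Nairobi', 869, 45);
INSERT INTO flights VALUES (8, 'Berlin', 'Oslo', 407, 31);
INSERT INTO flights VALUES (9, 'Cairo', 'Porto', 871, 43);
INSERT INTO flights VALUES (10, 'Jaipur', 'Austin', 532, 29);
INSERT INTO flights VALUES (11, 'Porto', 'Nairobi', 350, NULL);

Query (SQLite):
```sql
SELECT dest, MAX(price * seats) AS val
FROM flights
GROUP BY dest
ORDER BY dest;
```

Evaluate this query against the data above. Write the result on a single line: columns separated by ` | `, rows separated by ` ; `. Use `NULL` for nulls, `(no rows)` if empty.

Austin | 23415 ; Nairobi | 51035 ; Oslo | 12617 ; Porto | 37453

For each row compute price * seats.
Group by dest; take MAX of the expression per group.
  Austin: ids {3, 10} → MAX(price * seats)=23415
  Nairobi: ids {2, 5, 6, 7, 11} → MAX(price * seats)=51035
  Oslo: ids {4, 8} → MAX(price * seats)=12617
  Porto: ids {1, 9} → MAX(price * seats)=37453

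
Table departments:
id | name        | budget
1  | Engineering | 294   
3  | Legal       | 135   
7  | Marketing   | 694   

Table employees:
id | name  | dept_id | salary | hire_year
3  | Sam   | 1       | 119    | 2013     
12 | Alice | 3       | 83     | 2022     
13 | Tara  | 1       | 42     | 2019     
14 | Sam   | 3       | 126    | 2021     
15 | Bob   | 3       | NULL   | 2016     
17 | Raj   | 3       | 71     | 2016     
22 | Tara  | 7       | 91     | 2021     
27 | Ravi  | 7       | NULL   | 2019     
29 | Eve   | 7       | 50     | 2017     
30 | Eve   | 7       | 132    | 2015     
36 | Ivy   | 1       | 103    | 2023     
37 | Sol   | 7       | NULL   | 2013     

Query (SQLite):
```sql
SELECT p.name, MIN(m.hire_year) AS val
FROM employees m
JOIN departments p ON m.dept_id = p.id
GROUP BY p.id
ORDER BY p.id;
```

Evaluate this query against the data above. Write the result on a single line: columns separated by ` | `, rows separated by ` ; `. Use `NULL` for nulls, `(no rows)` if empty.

Engineering | 2013 ; Legal | 2016 ; Marketing | 2013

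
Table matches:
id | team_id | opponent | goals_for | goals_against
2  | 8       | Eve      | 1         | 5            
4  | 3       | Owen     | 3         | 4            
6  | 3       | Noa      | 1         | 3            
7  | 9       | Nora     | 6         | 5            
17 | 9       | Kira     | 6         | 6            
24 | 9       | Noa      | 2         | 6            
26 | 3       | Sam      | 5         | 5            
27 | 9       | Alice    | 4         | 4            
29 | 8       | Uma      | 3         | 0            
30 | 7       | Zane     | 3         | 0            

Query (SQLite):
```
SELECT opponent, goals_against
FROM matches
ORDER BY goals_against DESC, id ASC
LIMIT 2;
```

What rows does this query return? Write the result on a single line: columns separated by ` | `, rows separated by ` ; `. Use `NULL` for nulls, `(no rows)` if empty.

Sort by goals_against desc, tiebreak id asc: (6, id=17), (6, id=24), (5, id=2), (5, id=7), (5, id=26) …. Take first 2.

Kira | 6 ; Noa | 6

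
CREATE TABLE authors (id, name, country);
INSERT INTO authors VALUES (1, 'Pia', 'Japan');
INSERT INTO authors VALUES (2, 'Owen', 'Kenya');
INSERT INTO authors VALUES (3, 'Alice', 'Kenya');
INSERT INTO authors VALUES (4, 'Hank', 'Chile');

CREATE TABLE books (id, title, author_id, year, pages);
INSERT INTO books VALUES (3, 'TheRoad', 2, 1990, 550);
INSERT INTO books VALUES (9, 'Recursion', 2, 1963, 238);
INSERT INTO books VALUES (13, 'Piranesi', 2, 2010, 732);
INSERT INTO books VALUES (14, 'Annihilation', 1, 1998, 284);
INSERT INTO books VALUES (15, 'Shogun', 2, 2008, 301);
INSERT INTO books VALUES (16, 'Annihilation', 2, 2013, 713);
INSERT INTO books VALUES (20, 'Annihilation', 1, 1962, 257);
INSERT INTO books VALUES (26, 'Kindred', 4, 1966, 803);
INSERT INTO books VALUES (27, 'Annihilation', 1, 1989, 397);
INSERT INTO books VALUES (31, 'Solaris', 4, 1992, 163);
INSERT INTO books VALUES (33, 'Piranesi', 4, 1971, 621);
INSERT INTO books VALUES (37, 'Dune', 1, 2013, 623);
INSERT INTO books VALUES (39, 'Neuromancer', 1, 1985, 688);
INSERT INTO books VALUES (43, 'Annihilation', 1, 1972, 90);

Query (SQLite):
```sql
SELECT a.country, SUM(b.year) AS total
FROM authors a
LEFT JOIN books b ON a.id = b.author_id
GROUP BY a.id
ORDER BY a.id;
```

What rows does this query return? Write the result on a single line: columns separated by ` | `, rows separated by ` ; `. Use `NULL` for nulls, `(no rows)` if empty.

Japan | 11919 ; Kenya | 9984 ; Kenya | NULL ; Chile | 5929

LEFT JOIN keeps every authors row; unmatched ones get NULL for books columns.
Group by authors.id and compute SUM(b.year). SUM over an all-NULL group is NULL.
  1: ids {14, 20, 27, 37, 39, 43} → SUM(b.year)=11919
  2: ids {3, 9, 13, 15, 16} → SUM(b.year)=9984
  3: ids {—} → SUM(b.year)=NULL
  4: ids {26, 31, 33} → SUM(b.year)=5929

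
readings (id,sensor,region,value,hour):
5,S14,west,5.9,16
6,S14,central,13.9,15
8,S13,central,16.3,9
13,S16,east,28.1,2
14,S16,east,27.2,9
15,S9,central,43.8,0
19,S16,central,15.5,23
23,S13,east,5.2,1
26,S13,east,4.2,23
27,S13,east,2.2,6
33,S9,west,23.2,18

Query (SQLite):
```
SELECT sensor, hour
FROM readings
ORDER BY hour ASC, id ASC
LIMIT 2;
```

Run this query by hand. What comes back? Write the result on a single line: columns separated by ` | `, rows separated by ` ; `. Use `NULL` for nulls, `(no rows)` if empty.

S9 | 0 ; S13 | 1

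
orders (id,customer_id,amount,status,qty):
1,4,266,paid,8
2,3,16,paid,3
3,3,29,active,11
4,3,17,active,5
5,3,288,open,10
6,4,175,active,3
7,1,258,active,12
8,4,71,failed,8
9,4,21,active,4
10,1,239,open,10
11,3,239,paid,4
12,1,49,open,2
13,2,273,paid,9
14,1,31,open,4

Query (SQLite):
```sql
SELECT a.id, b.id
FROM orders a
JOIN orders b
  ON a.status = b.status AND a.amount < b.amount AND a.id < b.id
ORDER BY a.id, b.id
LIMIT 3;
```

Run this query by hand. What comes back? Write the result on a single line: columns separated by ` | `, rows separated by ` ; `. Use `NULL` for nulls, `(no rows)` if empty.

Pairs (a,b) with same status, a.amount < b.amount, a.id < b.id.
status groups: active:{3,4,6,7,9} failed:{8} open:{5,10,12,14} paid:{1,2,11,13}
Ordered by (a.id, b.id); first 3.

1 | 13 ; 2 | 11 ; 2 | 13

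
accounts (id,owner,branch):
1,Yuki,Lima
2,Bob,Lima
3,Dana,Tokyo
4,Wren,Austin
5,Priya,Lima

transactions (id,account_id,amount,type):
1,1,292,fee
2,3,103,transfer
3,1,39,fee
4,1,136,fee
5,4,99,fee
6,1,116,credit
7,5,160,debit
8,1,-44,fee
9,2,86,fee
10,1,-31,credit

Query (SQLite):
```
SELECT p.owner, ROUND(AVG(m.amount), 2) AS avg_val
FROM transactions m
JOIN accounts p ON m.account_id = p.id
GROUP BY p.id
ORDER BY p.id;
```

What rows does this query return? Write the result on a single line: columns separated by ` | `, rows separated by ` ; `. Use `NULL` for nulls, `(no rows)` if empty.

Join each transactions row to its accounts via account_id.
Group joined rows by accounts.id; compute ROUND(AVG(m.amount), 2) per group.
  1: ids {1, 3, 4, 6, 8, 10} → ROUND(AVG(m.amount), 2)=84.67
  2: ids {9} → ROUND(AVG(m.amount), 2)=86
  3: ids {2} → ROUND(AVG(m.amount), 2)=103
  4: ids {5} → ROUND(AVG(m.amount), 2)=99
  5: ids {7} → ROUND(AVG(m.amount), 2)=160

Yuki | 84.67 ; Bob | 86 ; Dana | 103 ; Wren | 99 ; Priya | 160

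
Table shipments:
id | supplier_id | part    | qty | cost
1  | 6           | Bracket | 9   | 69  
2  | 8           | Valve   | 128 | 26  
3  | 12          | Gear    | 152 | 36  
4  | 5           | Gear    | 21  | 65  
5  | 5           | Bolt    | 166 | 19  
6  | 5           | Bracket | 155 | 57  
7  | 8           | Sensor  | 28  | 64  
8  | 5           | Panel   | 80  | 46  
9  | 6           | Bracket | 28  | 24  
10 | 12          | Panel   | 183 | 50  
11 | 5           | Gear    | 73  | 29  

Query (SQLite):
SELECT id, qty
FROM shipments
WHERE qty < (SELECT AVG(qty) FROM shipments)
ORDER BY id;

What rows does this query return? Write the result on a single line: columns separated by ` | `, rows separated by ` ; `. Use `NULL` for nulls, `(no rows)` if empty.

1 | 9 ; 4 | 21 ; 7 | 28 ; 8 | 80 ; 9 | 28 ; 11 | 73

Scalar subquery: AVG(qty) over all shipments rows = 93.0.
Keep rows where qty < that value.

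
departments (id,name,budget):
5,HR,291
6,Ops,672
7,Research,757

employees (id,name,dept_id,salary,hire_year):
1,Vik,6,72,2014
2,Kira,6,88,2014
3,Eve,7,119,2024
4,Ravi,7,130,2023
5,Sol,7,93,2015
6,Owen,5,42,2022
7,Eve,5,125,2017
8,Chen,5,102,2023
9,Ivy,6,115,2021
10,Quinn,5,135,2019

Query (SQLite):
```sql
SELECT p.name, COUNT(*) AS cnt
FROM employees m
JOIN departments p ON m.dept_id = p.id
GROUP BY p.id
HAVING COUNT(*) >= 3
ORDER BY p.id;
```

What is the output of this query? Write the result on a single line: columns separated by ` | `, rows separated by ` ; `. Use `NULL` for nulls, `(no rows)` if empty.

HR | 4 ; Ops | 3 ; Research | 3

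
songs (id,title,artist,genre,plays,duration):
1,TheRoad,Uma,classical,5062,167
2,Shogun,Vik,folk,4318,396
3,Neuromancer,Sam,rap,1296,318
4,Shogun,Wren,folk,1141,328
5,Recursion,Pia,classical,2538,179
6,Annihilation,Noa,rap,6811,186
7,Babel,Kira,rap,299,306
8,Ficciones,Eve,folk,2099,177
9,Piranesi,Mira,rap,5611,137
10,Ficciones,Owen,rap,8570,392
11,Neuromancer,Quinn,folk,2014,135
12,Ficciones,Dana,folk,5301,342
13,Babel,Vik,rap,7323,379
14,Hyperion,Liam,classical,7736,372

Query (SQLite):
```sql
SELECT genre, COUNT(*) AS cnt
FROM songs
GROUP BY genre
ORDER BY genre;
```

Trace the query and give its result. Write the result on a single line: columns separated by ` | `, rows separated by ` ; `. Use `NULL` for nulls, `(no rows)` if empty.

classical | 3 ; folk | 5 ; rap | 6

Partition songs by genre; compute COUNT(*) within each group.
  classical: ids {1, 5, 14} → COUNT(*)=3
  folk: ids {2, 4, 8, 11, 12} → COUNT(*)=5
  rap: ids {3, 6, 7, 9, 10, 13} → COUNT(*)=6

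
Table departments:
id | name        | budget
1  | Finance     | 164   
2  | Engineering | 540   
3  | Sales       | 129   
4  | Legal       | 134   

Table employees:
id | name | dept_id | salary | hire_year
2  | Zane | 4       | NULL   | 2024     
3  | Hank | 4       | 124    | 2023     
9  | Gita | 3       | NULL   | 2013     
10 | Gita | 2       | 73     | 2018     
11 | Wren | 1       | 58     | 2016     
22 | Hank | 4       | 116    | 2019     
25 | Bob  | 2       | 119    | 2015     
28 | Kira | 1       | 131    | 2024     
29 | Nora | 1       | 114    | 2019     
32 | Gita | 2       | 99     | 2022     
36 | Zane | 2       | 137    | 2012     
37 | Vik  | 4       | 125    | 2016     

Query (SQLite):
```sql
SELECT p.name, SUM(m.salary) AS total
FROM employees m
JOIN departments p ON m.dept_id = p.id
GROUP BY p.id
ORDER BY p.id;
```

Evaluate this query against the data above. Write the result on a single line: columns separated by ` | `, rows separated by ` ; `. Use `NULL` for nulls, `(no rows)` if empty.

Finance | 303 ; Engineering | 428 ; Sales | NULL ; Legal | 365

Join each employees row to its departments via dept_id.
Group joined rows by departments.id; compute SUM(m.salary) per group.
  1: ids {11, 28, 29} → SUM(m.salary)=303
  2: ids {10, 25, 32, 36} → SUM(m.salary)=428
  3: ids {9} → SUM(m.salary)=NULL
  4: ids {2, 3, 22, 37} → SUM(m.salary)=365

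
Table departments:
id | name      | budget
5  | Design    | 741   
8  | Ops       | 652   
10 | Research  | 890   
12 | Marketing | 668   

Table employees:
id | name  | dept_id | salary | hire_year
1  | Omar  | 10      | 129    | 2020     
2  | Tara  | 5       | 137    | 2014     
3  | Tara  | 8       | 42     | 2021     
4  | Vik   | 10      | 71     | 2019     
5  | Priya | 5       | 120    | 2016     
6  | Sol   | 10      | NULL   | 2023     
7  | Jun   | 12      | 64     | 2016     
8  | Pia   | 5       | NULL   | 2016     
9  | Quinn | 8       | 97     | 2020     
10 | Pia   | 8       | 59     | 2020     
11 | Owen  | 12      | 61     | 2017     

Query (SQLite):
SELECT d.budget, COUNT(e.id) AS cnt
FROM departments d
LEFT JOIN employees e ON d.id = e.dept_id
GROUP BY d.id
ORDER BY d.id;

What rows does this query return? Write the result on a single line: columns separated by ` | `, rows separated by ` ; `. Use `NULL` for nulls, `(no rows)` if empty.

LEFT JOIN keeps every departments row; unmatched ones get NULL for employees columns.
Group by departments.id and compute COUNT(e.id). COUNT(col) of an all-NULL group is 0.
  5: ids {2, 5, 8} → COUNT(e.id)=3
  8: ids {3, 9, 10} → COUNT(e.id)=3
  10: ids {1, 4, 6} → COUNT(e.id)=3
  12: ids {7, 11} → COUNT(e.id)=2

741 | 3 ; 652 | 3 ; 890 | 3 ; 668 | 2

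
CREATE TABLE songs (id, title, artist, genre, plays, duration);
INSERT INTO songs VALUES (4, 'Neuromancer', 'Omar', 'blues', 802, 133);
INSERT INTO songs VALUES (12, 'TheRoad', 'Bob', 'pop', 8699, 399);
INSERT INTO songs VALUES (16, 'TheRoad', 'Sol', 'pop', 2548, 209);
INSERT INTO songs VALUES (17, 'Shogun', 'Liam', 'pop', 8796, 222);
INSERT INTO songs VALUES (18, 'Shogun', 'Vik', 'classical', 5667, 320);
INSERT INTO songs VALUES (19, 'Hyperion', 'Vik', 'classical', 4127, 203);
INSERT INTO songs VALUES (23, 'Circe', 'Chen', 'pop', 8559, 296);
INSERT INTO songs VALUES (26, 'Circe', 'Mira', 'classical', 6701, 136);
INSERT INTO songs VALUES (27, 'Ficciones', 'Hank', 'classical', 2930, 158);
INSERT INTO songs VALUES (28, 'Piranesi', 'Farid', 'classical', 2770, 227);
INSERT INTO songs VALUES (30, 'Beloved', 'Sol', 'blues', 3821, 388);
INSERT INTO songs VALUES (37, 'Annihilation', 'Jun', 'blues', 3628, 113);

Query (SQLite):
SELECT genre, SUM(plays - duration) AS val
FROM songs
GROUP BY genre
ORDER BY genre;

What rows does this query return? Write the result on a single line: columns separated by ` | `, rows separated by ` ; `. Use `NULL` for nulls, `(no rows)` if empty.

blues | 7617 ; classical | 21151 ; pop | 27476

For each row compute plays - duration.
Group by genre; take SUM of the expression per group.
  blues: ids {4, 30, 37} → SUM(plays - duration)=7617
  classical: ids {18, 19, 26, 27, 28} → SUM(plays - duration)=21151
  pop: ids {12, 16, 17, 23} → SUM(plays - duration)=27476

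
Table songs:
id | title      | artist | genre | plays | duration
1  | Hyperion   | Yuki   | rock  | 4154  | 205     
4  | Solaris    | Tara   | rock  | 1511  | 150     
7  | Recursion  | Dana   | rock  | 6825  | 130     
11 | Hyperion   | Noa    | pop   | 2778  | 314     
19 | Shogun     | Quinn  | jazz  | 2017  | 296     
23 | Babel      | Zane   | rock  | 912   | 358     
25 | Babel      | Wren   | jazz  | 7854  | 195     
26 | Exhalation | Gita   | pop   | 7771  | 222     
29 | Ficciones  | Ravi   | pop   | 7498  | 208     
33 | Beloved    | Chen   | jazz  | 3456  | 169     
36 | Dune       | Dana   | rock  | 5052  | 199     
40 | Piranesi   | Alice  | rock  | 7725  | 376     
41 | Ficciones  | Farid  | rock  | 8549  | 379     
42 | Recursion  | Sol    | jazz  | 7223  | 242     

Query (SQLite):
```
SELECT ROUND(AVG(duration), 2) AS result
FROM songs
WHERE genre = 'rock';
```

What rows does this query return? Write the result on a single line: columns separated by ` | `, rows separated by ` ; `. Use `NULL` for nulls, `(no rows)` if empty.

Rows where genre='rock' → duration values: [205, 150, 130, 358, 199, 376, 379].
AVG = 1797 / 7 (rounded to 2 dp).

256.71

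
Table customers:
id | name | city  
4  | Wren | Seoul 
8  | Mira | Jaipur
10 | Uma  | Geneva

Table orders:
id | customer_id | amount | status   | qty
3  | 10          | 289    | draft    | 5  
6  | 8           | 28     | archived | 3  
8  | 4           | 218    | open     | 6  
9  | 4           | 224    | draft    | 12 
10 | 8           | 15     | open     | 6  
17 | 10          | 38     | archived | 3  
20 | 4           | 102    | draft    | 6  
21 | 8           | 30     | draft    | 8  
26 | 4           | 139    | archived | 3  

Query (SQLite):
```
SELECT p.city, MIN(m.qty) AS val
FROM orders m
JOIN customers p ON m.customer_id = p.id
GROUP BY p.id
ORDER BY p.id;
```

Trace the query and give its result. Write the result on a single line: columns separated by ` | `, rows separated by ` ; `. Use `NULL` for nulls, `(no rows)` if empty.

Join each orders row to its customers via customer_id.
Group joined rows by customers.id; compute MIN(m.qty) per group.
  4: ids {8, 9, 20, 26} → MIN(m.qty)=3
  8: ids {6, 10, 21} → MIN(m.qty)=3
  10: ids {3, 17} → MIN(m.qty)=3

Seoul | 3 ; Jaipur | 3 ; Geneva | 3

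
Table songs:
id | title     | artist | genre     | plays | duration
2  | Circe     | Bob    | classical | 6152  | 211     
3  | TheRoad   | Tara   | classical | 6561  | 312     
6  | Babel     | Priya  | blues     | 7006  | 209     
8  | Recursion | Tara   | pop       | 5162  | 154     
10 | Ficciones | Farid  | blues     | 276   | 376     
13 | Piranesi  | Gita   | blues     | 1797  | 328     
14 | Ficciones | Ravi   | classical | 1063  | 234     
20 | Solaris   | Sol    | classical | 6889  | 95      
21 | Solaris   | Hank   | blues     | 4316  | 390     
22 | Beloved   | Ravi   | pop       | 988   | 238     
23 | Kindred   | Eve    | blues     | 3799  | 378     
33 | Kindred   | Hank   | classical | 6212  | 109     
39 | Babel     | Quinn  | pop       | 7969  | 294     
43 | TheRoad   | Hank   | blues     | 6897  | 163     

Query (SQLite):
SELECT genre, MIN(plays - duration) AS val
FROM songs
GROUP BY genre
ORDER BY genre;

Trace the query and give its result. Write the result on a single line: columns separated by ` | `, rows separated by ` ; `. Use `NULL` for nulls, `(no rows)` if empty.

blues | -100 ; classical | 829 ; pop | 750

For each row compute plays - duration.
Group by genre; take MIN of the expression per group.
  blues: ids {6, 10, 13, 21, 23, 43} → MIN(plays - duration)=-100
  classical: ids {2, 3, 14, 20, 33} → MIN(plays - duration)=829
  pop: ids {8, 22, 39} → MIN(plays - duration)=750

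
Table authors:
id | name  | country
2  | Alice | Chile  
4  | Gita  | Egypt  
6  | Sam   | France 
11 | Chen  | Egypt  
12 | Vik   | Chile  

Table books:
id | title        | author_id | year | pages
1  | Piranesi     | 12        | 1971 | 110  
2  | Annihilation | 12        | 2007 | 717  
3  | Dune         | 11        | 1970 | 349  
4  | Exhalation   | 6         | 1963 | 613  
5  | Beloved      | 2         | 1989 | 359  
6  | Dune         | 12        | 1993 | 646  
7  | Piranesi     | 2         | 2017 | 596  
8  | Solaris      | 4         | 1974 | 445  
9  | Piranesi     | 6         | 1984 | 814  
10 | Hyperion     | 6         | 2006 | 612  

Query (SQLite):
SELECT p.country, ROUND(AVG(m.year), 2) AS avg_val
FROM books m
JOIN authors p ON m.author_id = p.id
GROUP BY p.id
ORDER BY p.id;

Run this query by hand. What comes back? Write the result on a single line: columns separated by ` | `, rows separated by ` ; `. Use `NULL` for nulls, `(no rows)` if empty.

Join each books row to its authors via author_id.
Group joined rows by authors.id; compute ROUND(AVG(m.year), 2) per group.
  2: ids {5, 7} → ROUND(AVG(m.year), 2)=2003
  4: ids {8} → ROUND(AVG(m.year), 2)=1974
  6: ids {4, 9, 10} → ROUND(AVG(m.year), 2)=1984.33
  11: ids {3} → ROUND(AVG(m.year), 2)=1970
  12: ids {1, 2, 6} → ROUND(AVG(m.year), 2)=1990.33

Chile | 2003 ; Egypt | 1974 ; France | 1984.33 ; Egypt | 1970 ; Chile | 1990.33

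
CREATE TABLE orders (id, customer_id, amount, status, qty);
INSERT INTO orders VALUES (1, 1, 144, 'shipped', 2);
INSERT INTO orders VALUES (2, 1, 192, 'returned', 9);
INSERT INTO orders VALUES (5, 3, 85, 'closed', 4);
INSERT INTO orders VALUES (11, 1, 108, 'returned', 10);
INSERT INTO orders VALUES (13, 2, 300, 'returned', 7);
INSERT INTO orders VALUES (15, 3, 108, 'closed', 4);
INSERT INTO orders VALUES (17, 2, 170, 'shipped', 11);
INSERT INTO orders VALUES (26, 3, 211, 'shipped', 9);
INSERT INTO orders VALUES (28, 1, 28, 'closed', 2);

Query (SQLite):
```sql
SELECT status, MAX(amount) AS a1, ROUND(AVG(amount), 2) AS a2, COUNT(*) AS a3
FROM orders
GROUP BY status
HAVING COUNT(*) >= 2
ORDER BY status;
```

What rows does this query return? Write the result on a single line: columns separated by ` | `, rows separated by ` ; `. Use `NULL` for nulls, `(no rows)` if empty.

Group orders by status.
Per group compute: MAX(amount), ROUND(AVG(amount), 2), COUNT(*).
HAVING: drop groups with fewer than 2 rows.
  closed: ids {5, 15, 28} → MAX(amount)=108, ROUND(AVG(amount), 2)=73.67, COUNT(*)=3
  returned: ids {2, 11, 13} → MAX(amount)=300, ROUND(AVG(amount), 2)=200, COUNT(*)=3
  shipped: ids {1, 17, 26} → MAX(amount)=211, ROUND(AVG(amount), 2)=175, COUNT(*)=3

closed | 108 | 73.67 | 3 ; returned | 300 | 200 | 3 ; shipped | 211 | 175 | 3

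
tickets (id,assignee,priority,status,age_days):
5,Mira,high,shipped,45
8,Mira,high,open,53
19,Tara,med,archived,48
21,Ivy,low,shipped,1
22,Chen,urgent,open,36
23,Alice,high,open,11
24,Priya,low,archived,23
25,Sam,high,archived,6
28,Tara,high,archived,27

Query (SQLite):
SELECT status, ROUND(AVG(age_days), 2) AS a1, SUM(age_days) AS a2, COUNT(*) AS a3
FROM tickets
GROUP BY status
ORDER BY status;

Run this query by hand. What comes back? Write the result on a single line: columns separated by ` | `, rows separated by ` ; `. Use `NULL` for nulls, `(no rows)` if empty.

Group tickets by status.
Per group compute: ROUND(AVG(age_days), 2), SUM(age_days), COUNT(*).
  archived: ids {19, 24, 25, 28} → ROUND(AVG(age_days), 2)=26, SUM(age_days)=104, COUNT(*)=4
  open: ids {8, 22, 23} → ROUND(AVG(age_days), 2)=33.33, SUM(age_days)=100, COUNT(*)=3
  shipped: ids {5, 21} → ROUND(AVG(age_days), 2)=23, SUM(age_days)=46, COUNT(*)=2

archived | 26 | 104 | 4 ; open | 33.33 | 100 | 3 ; shipped | 23 | 46 | 2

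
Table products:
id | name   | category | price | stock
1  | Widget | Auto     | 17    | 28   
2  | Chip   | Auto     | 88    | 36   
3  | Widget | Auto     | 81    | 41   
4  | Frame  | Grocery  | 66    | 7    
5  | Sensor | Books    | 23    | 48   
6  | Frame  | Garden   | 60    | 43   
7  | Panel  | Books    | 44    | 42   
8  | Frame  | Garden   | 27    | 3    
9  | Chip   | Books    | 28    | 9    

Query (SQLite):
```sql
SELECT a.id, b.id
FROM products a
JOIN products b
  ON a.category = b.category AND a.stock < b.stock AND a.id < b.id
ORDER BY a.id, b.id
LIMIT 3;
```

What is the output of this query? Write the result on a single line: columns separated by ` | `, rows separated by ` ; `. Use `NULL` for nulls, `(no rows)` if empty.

1 | 2 ; 1 | 3 ; 2 | 3

Pairs (a,b) with same category, a.stock < b.stock, a.id < b.id.
category groups: Auto:{1,2,3} Books:{5,7,9} Garden:{6,8} Grocery:{4}
Ordered by (a.id, b.id); first 3.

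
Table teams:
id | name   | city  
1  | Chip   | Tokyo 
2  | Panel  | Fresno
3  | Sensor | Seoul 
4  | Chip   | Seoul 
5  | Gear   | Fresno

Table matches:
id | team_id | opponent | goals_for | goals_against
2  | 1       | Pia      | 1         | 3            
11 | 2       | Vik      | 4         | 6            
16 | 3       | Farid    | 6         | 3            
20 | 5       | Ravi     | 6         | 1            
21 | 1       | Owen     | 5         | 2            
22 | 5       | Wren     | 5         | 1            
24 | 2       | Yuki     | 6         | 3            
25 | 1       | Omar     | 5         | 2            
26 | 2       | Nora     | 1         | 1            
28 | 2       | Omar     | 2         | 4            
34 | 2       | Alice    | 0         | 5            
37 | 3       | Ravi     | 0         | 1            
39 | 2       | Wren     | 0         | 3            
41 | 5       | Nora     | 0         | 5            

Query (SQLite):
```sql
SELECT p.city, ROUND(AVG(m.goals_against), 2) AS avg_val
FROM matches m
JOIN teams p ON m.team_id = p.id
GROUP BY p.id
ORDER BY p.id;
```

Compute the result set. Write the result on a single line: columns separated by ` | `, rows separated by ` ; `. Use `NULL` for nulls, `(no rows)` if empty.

Tokyo | 2.33 ; Fresno | 3.67 ; Seoul | 2 ; Fresno | 2.33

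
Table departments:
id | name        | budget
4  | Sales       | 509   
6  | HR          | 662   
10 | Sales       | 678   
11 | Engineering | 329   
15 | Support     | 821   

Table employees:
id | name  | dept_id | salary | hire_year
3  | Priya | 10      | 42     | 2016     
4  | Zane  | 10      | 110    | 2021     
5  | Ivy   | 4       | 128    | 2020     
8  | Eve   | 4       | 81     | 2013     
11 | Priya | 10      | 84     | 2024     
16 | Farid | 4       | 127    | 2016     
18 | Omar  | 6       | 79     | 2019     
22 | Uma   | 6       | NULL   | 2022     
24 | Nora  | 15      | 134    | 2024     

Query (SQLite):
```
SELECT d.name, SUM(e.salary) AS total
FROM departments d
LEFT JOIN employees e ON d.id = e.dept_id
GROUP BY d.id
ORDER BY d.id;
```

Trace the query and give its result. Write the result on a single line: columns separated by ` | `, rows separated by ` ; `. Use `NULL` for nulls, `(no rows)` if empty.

Sales | 336 ; HR | 79 ; Sales | 236 ; Engineering | NULL ; Support | 134

LEFT JOIN keeps every departments row; unmatched ones get NULL for employees columns.
Group by departments.id and compute SUM(e.salary). SUM over an all-NULL group is NULL.
  4: ids {5, 8, 16} → SUM(e.salary)=336
  6: ids {18, 22} → SUM(e.salary)=79
  10: ids {3, 4, 11} → SUM(e.salary)=236
  11: ids {—} → SUM(e.salary)=NULL
  15: ids {24} → SUM(e.salary)=134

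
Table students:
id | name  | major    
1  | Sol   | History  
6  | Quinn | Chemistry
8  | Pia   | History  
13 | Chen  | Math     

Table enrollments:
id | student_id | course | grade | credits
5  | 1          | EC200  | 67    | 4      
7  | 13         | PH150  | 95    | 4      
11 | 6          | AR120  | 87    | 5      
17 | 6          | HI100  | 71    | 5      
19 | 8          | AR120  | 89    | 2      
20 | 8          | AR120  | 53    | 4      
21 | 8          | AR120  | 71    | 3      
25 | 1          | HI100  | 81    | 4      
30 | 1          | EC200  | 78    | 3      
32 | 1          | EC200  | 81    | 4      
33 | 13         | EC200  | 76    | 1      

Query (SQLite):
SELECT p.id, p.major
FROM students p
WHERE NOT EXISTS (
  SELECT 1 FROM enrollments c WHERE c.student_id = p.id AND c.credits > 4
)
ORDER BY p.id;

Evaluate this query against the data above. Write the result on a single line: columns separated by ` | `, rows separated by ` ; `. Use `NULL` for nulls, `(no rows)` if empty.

For each students row, check whether any enrollments with matching student_id has credits > 4.
Keep rows where that is false.

1 | History ; 8 | History ; 13 | Math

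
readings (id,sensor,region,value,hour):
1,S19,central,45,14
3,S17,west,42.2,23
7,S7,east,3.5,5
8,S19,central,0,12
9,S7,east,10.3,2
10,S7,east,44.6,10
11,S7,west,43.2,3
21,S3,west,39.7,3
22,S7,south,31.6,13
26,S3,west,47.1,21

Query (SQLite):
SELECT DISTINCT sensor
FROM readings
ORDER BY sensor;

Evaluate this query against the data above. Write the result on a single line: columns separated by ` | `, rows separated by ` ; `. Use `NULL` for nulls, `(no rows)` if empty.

Collect distinct sensor values from readings.

S17 ; S19 ; S3 ; S7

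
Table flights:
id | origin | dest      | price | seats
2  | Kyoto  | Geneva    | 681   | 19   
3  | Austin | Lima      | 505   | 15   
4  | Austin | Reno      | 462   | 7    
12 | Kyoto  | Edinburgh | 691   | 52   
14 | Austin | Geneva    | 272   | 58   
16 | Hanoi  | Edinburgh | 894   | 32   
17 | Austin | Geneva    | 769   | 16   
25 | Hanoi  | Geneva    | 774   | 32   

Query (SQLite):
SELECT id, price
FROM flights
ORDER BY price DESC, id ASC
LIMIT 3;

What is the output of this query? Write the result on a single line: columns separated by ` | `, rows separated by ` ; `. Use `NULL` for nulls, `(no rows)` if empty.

16 | 894 ; 25 | 774 ; 17 | 769

Sort by price desc, tiebreak id asc: (894, id=16), (774, id=25), (769, id=17), (691, id=12), (681, id=2), (505, id=3) …. Take first 3.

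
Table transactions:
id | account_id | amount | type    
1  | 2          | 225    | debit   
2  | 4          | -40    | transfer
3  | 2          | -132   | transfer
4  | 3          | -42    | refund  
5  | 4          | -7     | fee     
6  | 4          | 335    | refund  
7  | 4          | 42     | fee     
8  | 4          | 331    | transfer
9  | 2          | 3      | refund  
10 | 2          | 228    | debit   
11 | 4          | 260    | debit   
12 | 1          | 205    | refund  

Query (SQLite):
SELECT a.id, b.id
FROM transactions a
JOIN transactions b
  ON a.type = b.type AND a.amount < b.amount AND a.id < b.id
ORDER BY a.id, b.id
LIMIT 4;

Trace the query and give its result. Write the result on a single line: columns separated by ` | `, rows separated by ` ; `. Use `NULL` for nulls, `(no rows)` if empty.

1 | 10 ; 1 | 11 ; 2 | 8 ; 3 | 8

Pairs (a,b) with same type, a.amount < b.amount, a.id < b.id.
type groups: debit:{1,10,11} fee:{5,7} refund:{4,6,9,12} transfer:{2,3,8}
Ordered by (a.id, b.id); first 4.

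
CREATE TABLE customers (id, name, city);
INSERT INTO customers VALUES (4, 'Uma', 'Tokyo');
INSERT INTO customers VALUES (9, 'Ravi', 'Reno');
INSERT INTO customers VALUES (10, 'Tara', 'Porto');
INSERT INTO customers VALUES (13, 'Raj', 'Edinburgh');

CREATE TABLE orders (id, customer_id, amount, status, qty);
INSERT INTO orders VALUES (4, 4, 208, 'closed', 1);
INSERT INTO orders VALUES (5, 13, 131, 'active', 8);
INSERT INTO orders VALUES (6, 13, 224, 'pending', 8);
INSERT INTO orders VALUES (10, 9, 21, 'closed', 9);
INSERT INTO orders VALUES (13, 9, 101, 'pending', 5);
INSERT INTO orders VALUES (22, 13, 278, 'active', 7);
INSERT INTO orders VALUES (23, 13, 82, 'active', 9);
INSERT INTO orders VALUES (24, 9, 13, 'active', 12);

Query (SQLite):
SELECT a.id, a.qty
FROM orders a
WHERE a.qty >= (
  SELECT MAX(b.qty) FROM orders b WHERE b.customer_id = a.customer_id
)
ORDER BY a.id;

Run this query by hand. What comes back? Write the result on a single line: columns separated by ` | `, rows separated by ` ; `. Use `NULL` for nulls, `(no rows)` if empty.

For each orders row a, compute MAX(qty) over rows sharing a.customer_id.
Keep row a if a.qty >= that per-group MAX.
  customer_id=4: MAX(qty) = 1
  customer_id=9: MAX(qty) = 12
  customer_id=13: MAX(qty) = 9

4 | 1 ; 23 | 9 ; 24 | 12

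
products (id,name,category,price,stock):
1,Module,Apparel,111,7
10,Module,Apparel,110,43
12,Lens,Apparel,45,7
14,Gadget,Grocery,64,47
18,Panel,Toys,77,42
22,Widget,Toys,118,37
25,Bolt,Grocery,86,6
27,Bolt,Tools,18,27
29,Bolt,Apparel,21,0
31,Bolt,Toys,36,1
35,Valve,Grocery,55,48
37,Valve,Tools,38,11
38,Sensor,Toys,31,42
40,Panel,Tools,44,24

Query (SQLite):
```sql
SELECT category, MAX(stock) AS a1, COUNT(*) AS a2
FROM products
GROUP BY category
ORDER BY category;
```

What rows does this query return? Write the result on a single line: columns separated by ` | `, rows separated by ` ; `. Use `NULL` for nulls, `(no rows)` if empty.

Apparel | 43 | 4 ; Grocery | 48 | 3 ; Tools | 27 | 3 ; Toys | 42 | 4

Group products by category.
Per group compute: MAX(stock), COUNT(*).
  Apparel: ids {1, 10, 12, 29} → MAX(stock)=43, COUNT(*)=4
  Grocery: ids {14, 25, 35} → MAX(stock)=48, COUNT(*)=3
  Tools: ids {27, 37, 40} → MAX(stock)=27, COUNT(*)=3
  Toys: ids {18, 22, 31, 38} → MAX(stock)=42, COUNT(*)=4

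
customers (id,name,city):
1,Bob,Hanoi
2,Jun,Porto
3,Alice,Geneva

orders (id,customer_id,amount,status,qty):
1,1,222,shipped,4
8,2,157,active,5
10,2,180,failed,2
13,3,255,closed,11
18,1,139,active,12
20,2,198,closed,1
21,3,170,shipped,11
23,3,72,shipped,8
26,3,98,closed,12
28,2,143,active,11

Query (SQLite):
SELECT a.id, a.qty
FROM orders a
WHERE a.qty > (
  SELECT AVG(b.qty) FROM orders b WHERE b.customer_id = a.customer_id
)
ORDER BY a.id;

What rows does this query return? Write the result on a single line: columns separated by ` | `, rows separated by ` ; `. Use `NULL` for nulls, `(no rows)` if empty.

8 | 5 ; 13 | 11 ; 18 | 12 ; 21 | 11 ; 26 | 12 ; 28 | 11

For each orders row a, compute AVG(qty) over rows sharing a.customer_id.
Keep row a if a.qty > that per-group AVG.
  customer_id=1: AVG(qty) = 8.0
  customer_id=2: AVG(qty) = 4.75
  customer_id=3: AVG(qty) = 10.5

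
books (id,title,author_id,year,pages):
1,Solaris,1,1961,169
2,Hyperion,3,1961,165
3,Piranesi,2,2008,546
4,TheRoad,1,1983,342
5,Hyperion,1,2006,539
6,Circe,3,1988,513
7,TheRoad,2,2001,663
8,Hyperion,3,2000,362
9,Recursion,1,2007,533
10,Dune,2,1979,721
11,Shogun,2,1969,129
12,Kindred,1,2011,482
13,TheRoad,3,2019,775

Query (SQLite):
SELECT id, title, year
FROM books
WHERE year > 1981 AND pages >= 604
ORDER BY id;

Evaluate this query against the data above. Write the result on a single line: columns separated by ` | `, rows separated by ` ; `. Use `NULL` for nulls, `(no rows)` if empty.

year > 1981: ids {3, 4, 5, 6, 7, 8, 9, 12, 13}
pages >= 604: ids {7, 10, 13}
Combine with AND.

7 | TheRoad | 2001 ; 13 | TheRoad | 2019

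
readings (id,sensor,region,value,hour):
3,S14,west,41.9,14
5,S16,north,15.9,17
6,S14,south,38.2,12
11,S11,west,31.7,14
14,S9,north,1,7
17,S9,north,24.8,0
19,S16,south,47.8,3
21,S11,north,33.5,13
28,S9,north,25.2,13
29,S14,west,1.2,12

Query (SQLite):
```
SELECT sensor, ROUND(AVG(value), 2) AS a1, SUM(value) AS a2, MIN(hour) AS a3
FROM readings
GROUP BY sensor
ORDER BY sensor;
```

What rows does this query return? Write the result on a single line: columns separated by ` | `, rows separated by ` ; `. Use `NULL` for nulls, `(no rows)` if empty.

S11 | 32.6 | 65.2 | 13 ; S14 | 27.1 | 81.3 | 12 ; S16 | 31.85 | 63.7 | 3 ; S9 | 17 | 51 | 0

Group readings by sensor.
Per group compute: ROUND(AVG(value), 2), SUM(value), MIN(hour).
  S11: ids {11, 21} → ROUND(AVG(value), 2)=32.6, SUM(value)=65.2, MIN(hour)=13
  S14: ids {3, 6, 29} → ROUND(AVG(value), 2)=27.1, SUM(value)=81.3, MIN(hour)=12
  S16: ids {5, 19} → ROUND(AVG(value), 2)=31.85, SUM(value)=63.7, MIN(hour)=3
  S9: ids {14, 17, 28} → ROUND(AVG(value), 2)=17, SUM(value)=51, MIN(hour)=0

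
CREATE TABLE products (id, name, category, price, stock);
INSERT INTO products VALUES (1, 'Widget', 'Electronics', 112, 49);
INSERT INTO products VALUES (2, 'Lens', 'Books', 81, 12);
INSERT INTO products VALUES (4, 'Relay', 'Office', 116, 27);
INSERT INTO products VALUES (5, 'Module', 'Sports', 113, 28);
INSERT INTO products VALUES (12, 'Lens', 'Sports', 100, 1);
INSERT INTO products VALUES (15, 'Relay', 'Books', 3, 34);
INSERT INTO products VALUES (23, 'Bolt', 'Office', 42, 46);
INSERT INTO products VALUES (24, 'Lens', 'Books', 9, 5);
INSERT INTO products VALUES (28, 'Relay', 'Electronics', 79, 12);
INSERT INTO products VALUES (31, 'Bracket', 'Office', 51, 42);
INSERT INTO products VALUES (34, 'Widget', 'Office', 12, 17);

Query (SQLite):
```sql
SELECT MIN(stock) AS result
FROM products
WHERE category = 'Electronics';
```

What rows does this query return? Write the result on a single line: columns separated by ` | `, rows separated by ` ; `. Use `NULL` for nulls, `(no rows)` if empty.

12

Rows where category='Electronics' → stock values: [49, 12].
MIN of non-NULL values = 12.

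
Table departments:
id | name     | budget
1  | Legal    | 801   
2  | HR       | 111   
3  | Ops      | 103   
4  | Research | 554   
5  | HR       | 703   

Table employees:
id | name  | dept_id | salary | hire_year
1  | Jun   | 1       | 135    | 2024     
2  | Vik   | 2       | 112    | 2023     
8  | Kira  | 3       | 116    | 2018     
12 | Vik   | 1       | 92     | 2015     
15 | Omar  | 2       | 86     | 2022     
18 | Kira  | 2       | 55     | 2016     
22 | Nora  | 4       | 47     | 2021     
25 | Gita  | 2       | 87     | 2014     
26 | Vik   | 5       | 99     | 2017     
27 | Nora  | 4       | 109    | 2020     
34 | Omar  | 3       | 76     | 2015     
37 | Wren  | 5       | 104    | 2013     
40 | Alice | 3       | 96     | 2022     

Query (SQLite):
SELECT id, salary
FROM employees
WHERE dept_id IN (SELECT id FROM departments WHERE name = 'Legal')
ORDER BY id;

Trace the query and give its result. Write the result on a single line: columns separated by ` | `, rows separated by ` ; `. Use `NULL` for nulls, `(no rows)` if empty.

1 | 135 ; 12 | 92

Inner query: departments.id where name = 'Legal'.
Outer: keep employees rows whose dept_id is in that set.
Inner query → {1}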